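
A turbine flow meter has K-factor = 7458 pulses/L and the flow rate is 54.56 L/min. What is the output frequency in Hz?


Frequency = K * Q / 60 (converting L/min to L/s).
f = 7458 * 54.56 / 60
f = 406908.48 / 60
f = 6781.81 Hz

6781.81 Hz


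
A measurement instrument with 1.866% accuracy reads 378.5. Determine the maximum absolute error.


Absolute error = (accuracy% / 100) * reading.
Error = (1.866 / 100) * 378.5
Error = 0.01866 * 378.5
Error = 7.0628

7.0628


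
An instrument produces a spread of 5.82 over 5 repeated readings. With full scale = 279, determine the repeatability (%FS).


Repeatability = (spread / full scale) * 100%.
R = (5.82 / 279) * 100
R = 2.086 %FS

2.086 %FS


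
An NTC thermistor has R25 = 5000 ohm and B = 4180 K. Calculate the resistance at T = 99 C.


NTC thermistor equation: Rt = R25 * exp(B * (1/T - 1/T25)).
T in Kelvin: 372.15 K, T25 = 298.15 K
1/T - 1/T25 = 1/372.15 - 1/298.15 = -0.00066693
B * (1/T - 1/T25) = 4180 * -0.00066693 = -2.7878
Rt = 5000 * exp(-2.7878) = 307.8 ohm

307.8 ohm


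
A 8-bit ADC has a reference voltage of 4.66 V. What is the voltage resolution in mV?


The resolution (LSB) of an ADC is Vref / 2^n.
LSB = 4.66 / 2^8
LSB = 4.66 / 256
LSB = 0.01820313 V = 18.203125 mV

18.203125 mV


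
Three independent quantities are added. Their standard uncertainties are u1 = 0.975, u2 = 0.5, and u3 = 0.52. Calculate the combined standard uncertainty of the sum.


For a sum of independent quantities, uc = sqrt(u1^2 + u2^2 + u3^2).
uc = sqrt(0.975^2 + 0.5^2 + 0.52^2)
uc = sqrt(0.950625 + 0.25 + 0.2704)
uc = 1.2129

1.2129


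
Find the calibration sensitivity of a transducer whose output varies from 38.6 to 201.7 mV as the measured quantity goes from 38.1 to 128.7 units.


Sensitivity = (y2 - y1) / (x2 - x1).
S = (201.7 - 38.6) / (128.7 - 38.1)
S = 163.1 / 90.6
S = 1.8002 mV/unit

1.8002 mV/unit


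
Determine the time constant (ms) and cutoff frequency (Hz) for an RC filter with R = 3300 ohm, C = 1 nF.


Time constant: tau = R * C.
tau = 3300 * 1.00e-09 = 3.3e-06 s
tau = 0.0033 ms
Cutoff frequency: fc = 1 / (2*pi*R*C).
fc = 1 / (2*pi*3.3e-06) = 48228.77 Hz

tau = 0.0033 ms, fc = 48228.77 Hz


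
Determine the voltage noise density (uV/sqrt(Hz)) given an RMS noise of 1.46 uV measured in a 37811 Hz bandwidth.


Noise spectral density = Vrms / sqrt(BW).
NSD = 1.46 / sqrt(37811)
NSD = 1.46 / 194.4505
NSD = 0.0075 uV/sqrt(Hz)

0.0075 uV/sqrt(Hz)


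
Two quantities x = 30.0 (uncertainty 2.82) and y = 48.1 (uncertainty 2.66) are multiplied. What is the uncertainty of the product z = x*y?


For a product z = x*y, the relative uncertainty is:
uz/z = sqrt((ux/x)^2 + (uy/y)^2)
Relative uncertainties: ux/x = 2.82/30.0 = 0.094
uy/y = 2.66/48.1 = 0.055301
z = 30.0 * 48.1 = 1443.0
uz = 1443.0 * sqrt(0.094^2 + 0.055301^2) = 157.375

157.375


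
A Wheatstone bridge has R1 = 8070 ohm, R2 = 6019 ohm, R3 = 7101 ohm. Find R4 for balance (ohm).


At balance: R1*R4 = R2*R3, so R4 = R2*R3/R1.
R4 = 6019 * 7101 / 8070
R4 = 42740919 / 8070
R4 = 5296.27 ohm

5296.27 ohm


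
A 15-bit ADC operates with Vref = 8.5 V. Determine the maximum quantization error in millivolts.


The maximum quantization error is +/- LSB/2.
LSB = Vref / 2^n = 8.5 / 32768 = 0.0002594 V
Max error = LSB / 2 = 0.0002594 / 2 = 0.0001297 V
Max error = 0.1297 mV

0.1297 mV


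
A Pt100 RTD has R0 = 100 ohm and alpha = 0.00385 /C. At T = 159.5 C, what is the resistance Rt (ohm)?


The RTD equation: Rt = R0 * (1 + alpha * T).
Rt = 100 * (1 + 0.00385 * 159.5)
Rt = 100 * (1 + 0.614075)
Rt = 100 * 1.614075
Rt = 161.408 ohm

161.408 ohm


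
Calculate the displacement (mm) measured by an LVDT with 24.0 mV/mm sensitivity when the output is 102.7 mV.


Displacement = Vout / sensitivity.
d = 102.7 / 24.0
d = 4.279 mm

4.279 mm


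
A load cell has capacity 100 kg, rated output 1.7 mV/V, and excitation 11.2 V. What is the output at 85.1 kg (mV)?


Vout = rated_output * Vex * (load / capacity).
Vout = 1.7 * 11.2 * (85.1 / 100)
Vout = 1.7 * 11.2 * 0.851
Vout = 16.203 mV

16.203 mV


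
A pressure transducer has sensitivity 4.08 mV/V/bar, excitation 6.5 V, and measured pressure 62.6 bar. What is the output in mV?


Output = sensitivity * Vex * P.
Vout = 4.08 * 6.5 * 62.6
Vout = 26.52 * 62.6
Vout = 1660.15 mV

1660.15 mV


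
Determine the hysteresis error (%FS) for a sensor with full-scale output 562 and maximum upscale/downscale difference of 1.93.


Hysteresis = (max difference / full scale) * 100%.
H = (1.93 / 562) * 100
H = 0.343 %FS

0.343 %FS


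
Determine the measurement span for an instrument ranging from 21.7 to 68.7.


Span = upper range - lower range.
Span = 68.7 - (21.7)
Span = 47.0

47.0


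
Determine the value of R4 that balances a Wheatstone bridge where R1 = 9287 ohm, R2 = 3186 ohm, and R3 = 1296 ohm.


At balance: R1*R4 = R2*R3, so R4 = R2*R3/R1.
R4 = 3186 * 1296 / 9287
R4 = 4129056 / 9287
R4 = 444.61 ohm

444.61 ohm


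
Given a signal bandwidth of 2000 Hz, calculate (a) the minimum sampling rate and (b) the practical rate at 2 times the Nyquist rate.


By Nyquist theorem, fs_min = 2 * fmax.
fs_min = 2 * 2000 = 4000 Hz
Practical rate = 2 * fs_min = 2 * 4000 = 8000 Hz

fs_min = 4000 Hz, fs_practical = 8000 Hz


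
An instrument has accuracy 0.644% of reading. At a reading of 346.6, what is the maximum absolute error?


Absolute error = (accuracy% / 100) * reading.
Error = (0.644 / 100) * 346.6
Error = 0.00644 * 346.6
Error = 2.2321

2.2321


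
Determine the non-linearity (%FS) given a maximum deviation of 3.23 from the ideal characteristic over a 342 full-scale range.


Linearity error = (max deviation / full scale) * 100%.
Linearity = (3.23 / 342) * 100
Linearity = 0.944 %FS

0.944 %FS


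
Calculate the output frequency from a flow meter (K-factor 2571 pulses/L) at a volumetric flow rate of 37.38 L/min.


Frequency = K * Q / 60 (converting L/min to L/s).
f = 2571 * 37.38 / 60
f = 96103.98 / 60
f = 1601.73 Hz

1601.73 Hz


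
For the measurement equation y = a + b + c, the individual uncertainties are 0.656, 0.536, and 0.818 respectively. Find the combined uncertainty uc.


For a sum of independent quantities, uc = sqrt(u1^2 + u2^2 + u3^2).
uc = sqrt(0.656^2 + 0.536^2 + 0.818^2)
uc = sqrt(0.430336 + 0.287296 + 0.669124)
uc = 1.1776

1.1776


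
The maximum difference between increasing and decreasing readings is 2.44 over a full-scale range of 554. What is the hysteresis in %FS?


Hysteresis = (max difference / full scale) * 100%.
H = (2.44 / 554) * 100
H = 0.44 %FS

0.44 %FS


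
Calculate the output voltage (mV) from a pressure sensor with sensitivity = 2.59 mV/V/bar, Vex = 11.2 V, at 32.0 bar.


Output = sensitivity * Vex * P.
Vout = 2.59 * 11.2 * 32.0
Vout = 29.008 * 32.0
Vout = 928.26 mV

928.26 mV


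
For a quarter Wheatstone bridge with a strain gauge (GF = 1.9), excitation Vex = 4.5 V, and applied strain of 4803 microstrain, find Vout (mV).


Quarter bridge output: Vout = (GF * epsilon * Vex) / 4.
Vout = (1.9 * 4803e-6 * 4.5) / 4
Vout = 0.04106565 / 4 V
Vout = 0.01026641 V = 10.2664 mV

10.2664 mV


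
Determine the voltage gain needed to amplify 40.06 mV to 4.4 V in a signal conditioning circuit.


Gain = Vout / Vin (converting to same units).
G = 4.4 V / 40.06 mV
G = 4400.0 mV / 40.06 mV
G = 109.84

109.84


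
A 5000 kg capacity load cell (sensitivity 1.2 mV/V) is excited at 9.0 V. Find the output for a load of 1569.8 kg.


Vout = rated_output * Vex * (load / capacity).
Vout = 1.2 * 9.0 * (1569.8 / 5000)
Vout = 1.2 * 9.0 * 0.31396
Vout = 3.391 mV

3.391 mV


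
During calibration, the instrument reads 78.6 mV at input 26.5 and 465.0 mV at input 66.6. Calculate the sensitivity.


Sensitivity = (y2 - y1) / (x2 - x1).
S = (465.0 - 78.6) / (66.6 - 26.5)
S = 386.4 / 40.1
S = 9.6359 mV/unit

9.6359 mV/unit


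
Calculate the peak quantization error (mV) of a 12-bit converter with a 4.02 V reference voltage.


The maximum quantization error is +/- LSB/2.
LSB = Vref / 2^n = 4.02 / 4096 = 0.00098145 V
Max error = LSB / 2 = 0.00098145 / 2 = 0.00049072 V
Max error = 0.4907 mV

0.4907 mV


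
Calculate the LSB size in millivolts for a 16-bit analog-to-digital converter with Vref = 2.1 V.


The resolution (LSB) of an ADC is Vref / 2^n.
LSB = 2.1 / 2^16
LSB = 2.1 / 65536
LSB = 3.204e-05 V = 0.03204346 mV

0.03204346 mV


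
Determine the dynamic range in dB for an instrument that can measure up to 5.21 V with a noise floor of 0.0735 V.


Dynamic range = 20 * log10(Vmax / Vnoise).
DR = 20 * log10(5.21 / 0.0735)
DR = 20 * log10(70.88)
DR = 37.01 dB

37.01 dB


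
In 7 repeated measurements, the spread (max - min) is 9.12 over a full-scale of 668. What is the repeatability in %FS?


Repeatability = (spread / full scale) * 100%.
R = (9.12 / 668) * 100
R = 1.365 %FS

1.365 %FS


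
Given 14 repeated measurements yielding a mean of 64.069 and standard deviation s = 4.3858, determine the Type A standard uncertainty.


The standard uncertainty for Type A evaluation is u = s / sqrt(n).
u = 4.3858 / sqrt(14)
u = 4.3858 / 3.7417
u = 1.1722

1.1722


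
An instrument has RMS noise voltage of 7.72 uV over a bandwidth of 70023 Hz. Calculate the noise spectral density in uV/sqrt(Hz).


Noise spectral density = Vrms / sqrt(BW).
NSD = 7.72 / sqrt(70023)
NSD = 7.72 / 264.6186
NSD = 0.0292 uV/sqrt(Hz)

0.0292 uV/sqrt(Hz)


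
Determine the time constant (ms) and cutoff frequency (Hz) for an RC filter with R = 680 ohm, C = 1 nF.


Time constant: tau = R * C.
tau = 680 * 1.00e-09 = 6.8e-07 s
tau = 0.0007 ms
Cutoff frequency: fc = 1 / (2*pi*R*C).
fc = 1 / (2*pi*6.8e-07) = 234051.39 Hz

tau = 0.0007 ms, fc = 234051.39 Hz


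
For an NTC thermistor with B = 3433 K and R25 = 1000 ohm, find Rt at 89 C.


NTC thermistor equation: Rt = R25 * exp(B * (1/T - 1/T25)).
T in Kelvin: 362.15 K, T25 = 298.15 K
1/T - 1/T25 = 1/362.15 - 1/298.15 = -0.00059273
B * (1/T - 1/T25) = 3433 * -0.00059273 = -2.0348
Rt = 1000 * exp(-2.0348) = 130.7 ohm

130.7 ohm


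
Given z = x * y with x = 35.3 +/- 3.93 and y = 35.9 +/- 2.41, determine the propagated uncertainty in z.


For a product z = x*y, the relative uncertainty is:
uz/z = sqrt((ux/x)^2 + (uy/y)^2)
Relative uncertainties: ux/x = 3.93/35.3 = 0.111331
uy/y = 2.41/35.9 = 0.067131
z = 35.3 * 35.9 = 1267.3
uz = 1267.3 * sqrt(0.111331^2 + 0.067131^2) = 164.751

164.751


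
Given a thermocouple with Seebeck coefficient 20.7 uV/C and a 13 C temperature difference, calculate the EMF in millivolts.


The thermocouple output V = sensitivity * dT.
V = 20.7 uV/C * 13 C
V = 269.1 uV
V = 0.269 mV

0.269 mV


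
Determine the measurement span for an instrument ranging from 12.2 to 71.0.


Span = upper range - lower range.
Span = 71.0 - (12.2)
Span = 58.8

58.8


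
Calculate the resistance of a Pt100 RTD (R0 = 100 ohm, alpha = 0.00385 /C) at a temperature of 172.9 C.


The RTD equation: Rt = R0 * (1 + alpha * T).
Rt = 100 * (1 + 0.00385 * 172.9)
Rt = 100 * (1 + 0.665665)
Rt = 100 * 1.665665
Rt = 166.567 ohm

166.567 ohm


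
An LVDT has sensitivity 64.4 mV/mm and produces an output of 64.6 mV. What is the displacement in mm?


Displacement = Vout / sensitivity.
d = 64.6 / 64.4
d = 1.003 mm

1.003 mm


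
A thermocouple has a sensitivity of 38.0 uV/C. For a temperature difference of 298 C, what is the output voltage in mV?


The thermocouple output V = sensitivity * dT.
V = 38.0 uV/C * 298 C
V = 11324.0 uV
V = 11.324 mV

11.324 mV


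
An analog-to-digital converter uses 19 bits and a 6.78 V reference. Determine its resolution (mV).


The resolution (LSB) of an ADC is Vref / 2^n.
LSB = 6.78 / 2^19
LSB = 6.78 / 524288
LSB = 1.293e-05 V = 0.01293182 mV

0.01293182 mV


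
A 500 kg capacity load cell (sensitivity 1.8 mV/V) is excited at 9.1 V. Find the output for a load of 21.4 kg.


Vout = rated_output * Vex * (load / capacity).
Vout = 1.8 * 9.1 * (21.4 / 500)
Vout = 1.8 * 9.1 * 0.0428
Vout = 0.701 mV

0.701 mV


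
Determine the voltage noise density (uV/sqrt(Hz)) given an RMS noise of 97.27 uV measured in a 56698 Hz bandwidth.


Noise spectral density = Vrms / sqrt(BW).
NSD = 97.27 / sqrt(56698)
NSD = 97.27 / 238.1134
NSD = 0.4085 uV/sqrt(Hz)

0.4085 uV/sqrt(Hz)


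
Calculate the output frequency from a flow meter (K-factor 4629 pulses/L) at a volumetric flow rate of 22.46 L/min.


Frequency = K * Q / 60 (converting L/min to L/s).
f = 4629 * 22.46 / 60
f = 103967.34 / 60
f = 1732.79 Hz

1732.79 Hz


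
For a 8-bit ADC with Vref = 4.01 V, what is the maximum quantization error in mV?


The maximum quantization error is +/- LSB/2.
LSB = Vref / 2^n = 4.01 / 256 = 0.01566406 V
Max error = LSB / 2 = 0.01566406 / 2 = 0.00783203 V
Max error = 7.832 mV

7.832 mV


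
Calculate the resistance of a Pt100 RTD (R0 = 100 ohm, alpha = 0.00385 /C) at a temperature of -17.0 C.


The RTD equation: Rt = R0 * (1 + alpha * T).
Rt = 100 * (1 + 0.00385 * -17.0)
Rt = 100 * (1 + -0.06545)
Rt = 100 * 0.93455
Rt = 93.455 ohm

93.455 ohm


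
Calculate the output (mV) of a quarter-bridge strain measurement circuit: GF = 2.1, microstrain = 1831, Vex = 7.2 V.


Quarter bridge output: Vout = (GF * epsilon * Vex) / 4.
Vout = (2.1 * 1831e-6 * 7.2) / 4
Vout = 0.02768472 / 4 V
Vout = 0.00692118 V = 6.9212 mV

6.9212 mV


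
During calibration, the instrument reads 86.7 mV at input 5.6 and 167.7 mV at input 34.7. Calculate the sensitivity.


Sensitivity = (y2 - y1) / (x2 - x1).
S = (167.7 - 86.7) / (34.7 - 5.6)
S = 81.0 / 29.1
S = 2.7835 mV/unit

2.7835 mV/unit


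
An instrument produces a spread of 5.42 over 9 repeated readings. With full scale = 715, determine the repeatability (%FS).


Repeatability = (spread / full scale) * 100%.
R = (5.42 / 715) * 100
R = 0.758 %FS

0.758 %FS


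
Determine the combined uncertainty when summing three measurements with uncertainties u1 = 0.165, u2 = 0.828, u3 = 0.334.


For a sum of independent quantities, uc = sqrt(u1^2 + u2^2 + u3^2).
uc = sqrt(0.165^2 + 0.828^2 + 0.334^2)
uc = sqrt(0.027225 + 0.685584 + 0.111556)
uc = 0.9079

0.9079


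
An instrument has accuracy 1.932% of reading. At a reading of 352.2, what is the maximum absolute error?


Absolute error = (accuracy% / 100) * reading.
Error = (1.932 / 100) * 352.2
Error = 0.01932 * 352.2
Error = 6.8045

6.8045


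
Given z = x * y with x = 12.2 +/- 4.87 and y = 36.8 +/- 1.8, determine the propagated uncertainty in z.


For a product z = x*y, the relative uncertainty is:
uz/z = sqrt((ux/x)^2 + (uy/y)^2)
Relative uncertainties: ux/x = 4.87/12.2 = 0.39918
uy/y = 1.8/36.8 = 0.048913
z = 12.2 * 36.8 = 449.0
uz = 449.0 * sqrt(0.39918^2 + 0.048913^2) = 180.556

180.556


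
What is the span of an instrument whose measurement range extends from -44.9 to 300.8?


Span = upper range - lower range.
Span = 300.8 - (-44.9)
Span = 345.7

345.7


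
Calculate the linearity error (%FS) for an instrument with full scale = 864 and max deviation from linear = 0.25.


Linearity error = (max deviation / full scale) * 100%.
Linearity = (0.25 / 864) * 100
Linearity = 0.029 %FS

0.029 %FS


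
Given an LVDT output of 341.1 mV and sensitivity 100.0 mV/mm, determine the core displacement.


Displacement = Vout / sensitivity.
d = 341.1 / 100.0
d = 3.411 mm

3.411 mm


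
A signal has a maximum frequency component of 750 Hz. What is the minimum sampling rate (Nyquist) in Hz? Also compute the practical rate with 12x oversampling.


By Nyquist theorem, fs_min = 2 * fmax.
fs_min = 2 * 750 = 1500 Hz
Practical rate = 12 * fs_min = 12 * 1500 = 18000 Hz

fs_min = 1500 Hz, fs_practical = 18000 Hz


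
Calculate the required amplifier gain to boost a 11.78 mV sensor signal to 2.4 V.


Gain = Vout / Vin (converting to same units).
G = 2.4 V / 11.78 mV
G = 2400.0 mV / 11.78 mV
G = 203.74

203.74


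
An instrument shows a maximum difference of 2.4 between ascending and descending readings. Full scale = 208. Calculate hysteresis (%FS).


Hysteresis = (max difference / full scale) * 100%.
H = (2.4 / 208) * 100
H = 1.154 %FS

1.154 %FS


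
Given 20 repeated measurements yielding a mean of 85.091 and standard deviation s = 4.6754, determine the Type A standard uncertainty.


The standard uncertainty for Type A evaluation is u = s / sqrt(n).
u = 4.6754 / sqrt(20)
u = 4.6754 / 4.4721
u = 1.0455

1.0455


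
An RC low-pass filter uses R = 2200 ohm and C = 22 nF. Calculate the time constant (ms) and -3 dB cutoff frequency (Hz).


Time constant: tau = R * C.
tau = 2200 * 2.20e-08 = 4.84e-05 s
tau = 0.0484 ms
Cutoff frequency: fc = 1 / (2*pi*R*C).
fc = 1 / (2*pi*4.84e-05) = 3288.33 Hz

tau = 0.0484 ms, fc = 3288.33 Hz


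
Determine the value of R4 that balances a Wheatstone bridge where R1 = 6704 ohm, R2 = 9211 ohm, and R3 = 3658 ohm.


At balance: R1*R4 = R2*R3, so R4 = R2*R3/R1.
R4 = 9211 * 3658 / 6704
R4 = 33693838 / 6704
R4 = 5025.93 ohm

5025.93 ohm


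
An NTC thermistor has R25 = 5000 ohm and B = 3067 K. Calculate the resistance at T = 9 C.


NTC thermistor equation: Rt = R25 * exp(B * (1/T - 1/T25)).
T in Kelvin: 282.15 K, T25 = 298.15 K
1/T - 1/T25 = 1/282.15 - 1/298.15 = 0.0001902
B * (1/T - 1/T25) = 3067 * 0.0001902 = 0.5833
Rt = 5000 * exp(0.5833) = 8960.0 ohm

8960.0 ohm


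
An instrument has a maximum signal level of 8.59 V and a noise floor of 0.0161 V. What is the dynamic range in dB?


Dynamic range = 20 * log10(Vmax / Vnoise).
DR = 20 * log10(8.59 / 0.0161)
DR = 20 * log10(533.54)
DR = 54.54 dB

54.54 dB


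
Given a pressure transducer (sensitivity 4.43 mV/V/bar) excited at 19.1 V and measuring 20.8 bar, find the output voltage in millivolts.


Output = sensitivity * Vex * P.
Vout = 4.43 * 19.1 * 20.8
Vout = 84.613 * 20.8
Vout = 1759.95 mV

1759.95 mV


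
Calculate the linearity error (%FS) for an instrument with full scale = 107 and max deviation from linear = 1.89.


Linearity error = (max deviation / full scale) * 100%.
Linearity = (1.89 / 107) * 100
Linearity = 1.766 %FS

1.766 %FS


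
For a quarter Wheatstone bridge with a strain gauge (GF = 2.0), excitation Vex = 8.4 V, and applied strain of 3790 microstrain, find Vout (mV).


Quarter bridge output: Vout = (GF * epsilon * Vex) / 4.
Vout = (2.0 * 3790e-6 * 8.4) / 4
Vout = 0.063672 / 4 V
Vout = 0.015918 V = 15.918 mV

15.918 mV


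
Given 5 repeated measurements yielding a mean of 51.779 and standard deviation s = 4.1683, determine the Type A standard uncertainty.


The standard uncertainty for Type A evaluation is u = s / sqrt(n).
u = 4.1683 / sqrt(5)
u = 4.1683 / 2.2361
u = 1.8641

1.8641


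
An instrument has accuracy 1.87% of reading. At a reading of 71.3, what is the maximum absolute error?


Absolute error = (accuracy% / 100) * reading.
Error = (1.87 / 100) * 71.3
Error = 0.0187 * 71.3
Error = 1.3333

1.3333


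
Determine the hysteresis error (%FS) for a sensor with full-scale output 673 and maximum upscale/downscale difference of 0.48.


Hysteresis = (max difference / full scale) * 100%.
H = (0.48 / 673) * 100
H = 0.071 %FS

0.071 %FS


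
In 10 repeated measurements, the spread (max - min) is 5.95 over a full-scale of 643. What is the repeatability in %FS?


Repeatability = (spread / full scale) * 100%.
R = (5.95 / 643) * 100
R = 0.925 %FS

0.925 %FS


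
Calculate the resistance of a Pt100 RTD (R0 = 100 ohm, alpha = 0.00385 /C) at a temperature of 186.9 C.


The RTD equation: Rt = R0 * (1 + alpha * T).
Rt = 100 * (1 + 0.00385 * 186.9)
Rt = 100 * (1 + 0.719565)
Rt = 100 * 1.719565
Rt = 171.957 ohm

171.957 ohm


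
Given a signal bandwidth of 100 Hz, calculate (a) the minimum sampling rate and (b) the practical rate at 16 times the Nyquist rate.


By Nyquist theorem, fs_min = 2 * fmax.
fs_min = 2 * 100 = 200 Hz
Practical rate = 16 * fs_min = 16 * 200 = 3200 Hz

fs_min = 200 Hz, fs_practical = 3200 Hz


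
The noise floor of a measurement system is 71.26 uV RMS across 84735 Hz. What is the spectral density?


Noise spectral density = Vrms / sqrt(BW).
NSD = 71.26 / sqrt(84735)
NSD = 71.26 / 291.0928
NSD = 0.2448 uV/sqrt(Hz)

0.2448 uV/sqrt(Hz)


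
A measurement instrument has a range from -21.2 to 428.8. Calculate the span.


Span = upper range - lower range.
Span = 428.8 - (-21.2)
Span = 450.0

450.0


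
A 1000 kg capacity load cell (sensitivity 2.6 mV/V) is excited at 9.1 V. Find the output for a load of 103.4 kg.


Vout = rated_output * Vex * (load / capacity).
Vout = 2.6 * 9.1 * (103.4 / 1000)
Vout = 2.6 * 9.1 * 0.1034
Vout = 2.446 mV

2.446 mV


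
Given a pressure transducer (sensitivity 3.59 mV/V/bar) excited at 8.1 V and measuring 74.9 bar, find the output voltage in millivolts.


Output = sensitivity * Vex * P.
Vout = 3.59 * 8.1 * 74.9
Vout = 29.079 * 74.9
Vout = 2178.02 mV

2178.02 mV


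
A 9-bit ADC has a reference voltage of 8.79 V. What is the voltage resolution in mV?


The resolution (LSB) of an ADC is Vref / 2^n.
LSB = 8.79 / 2^9
LSB = 8.79 / 512
LSB = 0.01716797 V = 17.16796875 mV

17.16796875 mV


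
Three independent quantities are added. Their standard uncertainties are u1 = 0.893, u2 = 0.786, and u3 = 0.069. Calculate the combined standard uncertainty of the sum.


For a sum of independent quantities, uc = sqrt(u1^2 + u2^2 + u3^2).
uc = sqrt(0.893^2 + 0.786^2 + 0.069^2)
uc = sqrt(0.797449 + 0.617796 + 0.004761)
uc = 1.1916

1.1916


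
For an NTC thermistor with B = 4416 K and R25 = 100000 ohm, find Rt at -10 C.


NTC thermistor equation: Rt = R25 * exp(B * (1/T - 1/T25)).
T in Kelvin: 263.15 K, T25 = 298.15 K
1/T - 1/T25 = 1/263.15 - 1/298.15 = 0.0004461
B * (1/T - 1/T25) = 4416 * 0.0004461 = 1.97
Rt = 100000 * exp(1.97) = 717043.9 ohm

717043.9 ohm


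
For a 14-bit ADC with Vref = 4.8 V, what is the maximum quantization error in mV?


The maximum quantization error is +/- LSB/2.
LSB = Vref / 2^n = 4.8 / 16384 = 0.00029297 V
Max error = LSB / 2 = 0.00029297 / 2 = 0.00014648 V
Max error = 0.1465 mV

0.1465 mV


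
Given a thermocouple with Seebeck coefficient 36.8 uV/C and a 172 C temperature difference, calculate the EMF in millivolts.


The thermocouple output V = sensitivity * dT.
V = 36.8 uV/C * 172 C
V = 6329.6 uV
V = 6.33 mV

6.33 mV


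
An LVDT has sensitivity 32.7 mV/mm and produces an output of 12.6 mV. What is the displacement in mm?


Displacement = Vout / sensitivity.
d = 12.6 / 32.7
d = 0.385 mm

0.385 mm


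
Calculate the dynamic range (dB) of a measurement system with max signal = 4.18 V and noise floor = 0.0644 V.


Dynamic range = 20 * log10(Vmax / Vnoise).
DR = 20 * log10(4.18 / 0.0644)
DR = 20 * log10(64.91)
DR = 36.25 dB

36.25 dB


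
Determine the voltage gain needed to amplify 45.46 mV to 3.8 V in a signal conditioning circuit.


Gain = Vout / Vin (converting to same units).
G = 3.8 V / 45.46 mV
G = 3800.0 mV / 45.46 mV
G = 83.59

83.59


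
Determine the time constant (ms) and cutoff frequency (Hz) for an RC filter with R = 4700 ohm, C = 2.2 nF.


Time constant: tau = R * C.
tau = 4700 * 2.20e-09 = 1.034e-05 s
tau = 0.0103 ms
Cutoff frequency: fc = 1 / (2*pi*R*C).
fc = 1 / (2*pi*1.034e-05) = 15392.16 Hz

tau = 0.0103 ms, fc = 15392.16 Hz


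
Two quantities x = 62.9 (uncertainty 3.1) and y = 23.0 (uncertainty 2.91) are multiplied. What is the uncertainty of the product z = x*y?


For a product z = x*y, the relative uncertainty is:
uz/z = sqrt((ux/x)^2 + (uy/y)^2)
Relative uncertainties: ux/x = 3.1/62.9 = 0.049285
uy/y = 2.91/23.0 = 0.126522
z = 62.9 * 23.0 = 1446.7
uz = 1446.7 * sqrt(0.049285^2 + 0.126522^2) = 196.436

196.436


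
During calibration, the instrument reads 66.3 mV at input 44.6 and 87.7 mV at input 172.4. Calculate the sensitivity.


Sensitivity = (y2 - y1) / (x2 - x1).
S = (87.7 - 66.3) / (172.4 - 44.6)
S = 21.4 / 127.8
S = 0.1674 mV/unit

0.1674 mV/unit


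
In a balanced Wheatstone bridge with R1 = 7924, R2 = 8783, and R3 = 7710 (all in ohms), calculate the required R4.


At balance: R1*R4 = R2*R3, so R4 = R2*R3/R1.
R4 = 8783 * 7710 / 7924
R4 = 67716930 / 7924
R4 = 8545.8 ohm

8545.8 ohm


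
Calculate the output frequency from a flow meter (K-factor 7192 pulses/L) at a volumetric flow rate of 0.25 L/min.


Frequency = K * Q / 60 (converting L/min to L/s).
f = 7192 * 0.25 / 60
f = 1798.0 / 60
f = 29.97 Hz

29.97 Hz


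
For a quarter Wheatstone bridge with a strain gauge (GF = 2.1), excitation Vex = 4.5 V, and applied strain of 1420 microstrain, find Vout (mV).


Quarter bridge output: Vout = (GF * epsilon * Vex) / 4.
Vout = (2.1 * 1420e-6 * 4.5) / 4
Vout = 0.013419 / 4 V
Vout = 0.00335475 V = 3.3547 mV

3.3547 mV


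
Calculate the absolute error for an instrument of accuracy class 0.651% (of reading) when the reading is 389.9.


Absolute error = (accuracy% / 100) * reading.
Error = (0.651 / 100) * 389.9
Error = 0.00651 * 389.9
Error = 2.5382

2.5382


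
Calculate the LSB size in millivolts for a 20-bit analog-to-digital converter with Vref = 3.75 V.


The resolution (LSB) of an ADC is Vref / 2^n.
LSB = 3.75 / 2^20
LSB = 3.75 / 1048576
LSB = 3.58e-06 V = 0.00357628 mV

0.00357628 mV


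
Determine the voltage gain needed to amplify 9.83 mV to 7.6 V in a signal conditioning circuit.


Gain = Vout / Vin (converting to same units).
G = 7.6 V / 9.83 mV
G = 7600.0 mV / 9.83 mV
G = 773.14

773.14


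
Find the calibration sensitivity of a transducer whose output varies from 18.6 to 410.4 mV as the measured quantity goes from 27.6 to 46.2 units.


Sensitivity = (y2 - y1) / (x2 - x1).
S = (410.4 - 18.6) / (46.2 - 27.6)
S = 391.8 / 18.6
S = 21.0645 mV/unit

21.0645 mV/unit


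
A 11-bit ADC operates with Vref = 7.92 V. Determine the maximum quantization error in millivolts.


The maximum quantization error is +/- LSB/2.
LSB = Vref / 2^n = 7.92 / 2048 = 0.00386719 V
Max error = LSB / 2 = 0.00386719 / 2 = 0.00193359 V
Max error = 1.9336 mV

1.9336 mV


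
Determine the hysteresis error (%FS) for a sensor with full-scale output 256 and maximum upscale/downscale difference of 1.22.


Hysteresis = (max difference / full scale) * 100%.
H = (1.22 / 256) * 100
H = 0.477 %FS

0.477 %FS


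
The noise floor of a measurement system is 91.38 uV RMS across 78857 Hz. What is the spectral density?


Noise spectral density = Vrms / sqrt(BW).
NSD = 91.38 / sqrt(78857)
NSD = 91.38 / 280.8149
NSD = 0.3254 uV/sqrt(Hz)

0.3254 uV/sqrt(Hz)


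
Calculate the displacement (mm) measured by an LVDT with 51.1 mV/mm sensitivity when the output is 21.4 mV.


Displacement = Vout / sensitivity.
d = 21.4 / 51.1
d = 0.419 mm

0.419 mm


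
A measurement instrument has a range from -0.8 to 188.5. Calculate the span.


Span = upper range - lower range.
Span = 188.5 - (-0.8)
Span = 189.3

189.3


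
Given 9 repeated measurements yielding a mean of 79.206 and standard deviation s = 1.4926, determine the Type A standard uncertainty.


The standard uncertainty for Type A evaluation is u = s / sqrt(n).
u = 1.4926 / sqrt(9)
u = 1.4926 / 3.0
u = 0.4975

0.4975


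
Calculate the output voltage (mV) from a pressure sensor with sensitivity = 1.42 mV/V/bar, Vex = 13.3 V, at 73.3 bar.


Output = sensitivity * Vex * P.
Vout = 1.42 * 13.3 * 73.3
Vout = 18.886 * 73.3
Vout = 1384.34 mV

1384.34 mV


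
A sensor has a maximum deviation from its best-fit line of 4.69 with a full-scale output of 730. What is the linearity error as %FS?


Linearity error = (max deviation / full scale) * 100%.
Linearity = (4.69 / 730) * 100
Linearity = 0.642 %FS

0.642 %FS


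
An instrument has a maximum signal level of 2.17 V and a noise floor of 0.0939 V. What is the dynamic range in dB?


Dynamic range = 20 * log10(Vmax / Vnoise).
DR = 20 * log10(2.17 / 0.0939)
DR = 20 * log10(23.11)
DR = 27.28 dB

27.28 dB


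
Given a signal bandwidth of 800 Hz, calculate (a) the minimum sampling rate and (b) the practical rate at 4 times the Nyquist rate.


By Nyquist theorem, fs_min = 2 * fmax.
fs_min = 2 * 800 = 1600 Hz
Practical rate = 4 * fs_min = 4 * 1600 = 6400 Hz

fs_min = 1600 Hz, fs_practical = 6400 Hz


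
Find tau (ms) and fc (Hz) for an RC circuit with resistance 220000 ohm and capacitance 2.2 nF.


Time constant: tau = R * C.
tau = 220000 * 2.20e-09 = 0.000484 s
tau = 0.484 ms
Cutoff frequency: fc = 1 / (2*pi*R*C).
fc = 1 / (2*pi*0.000484) = 328.83 Hz

tau = 0.484 ms, fc = 328.83 Hz


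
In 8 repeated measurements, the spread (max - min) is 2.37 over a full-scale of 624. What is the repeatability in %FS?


Repeatability = (spread / full scale) * 100%.
R = (2.37 / 624) * 100
R = 0.38 %FS

0.38 %FS


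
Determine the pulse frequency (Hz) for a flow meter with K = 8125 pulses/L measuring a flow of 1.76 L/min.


Frequency = K * Q / 60 (converting L/min to L/s).
f = 8125 * 1.76 / 60
f = 14300.0 / 60
f = 238.33 Hz

238.33 Hz


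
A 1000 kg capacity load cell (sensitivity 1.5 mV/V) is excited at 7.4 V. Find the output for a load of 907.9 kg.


Vout = rated_output * Vex * (load / capacity).
Vout = 1.5 * 7.4 * (907.9 / 1000)
Vout = 1.5 * 7.4 * 0.9079
Vout = 10.078 mV

10.078 mV


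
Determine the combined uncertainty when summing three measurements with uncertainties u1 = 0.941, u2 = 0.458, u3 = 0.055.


For a sum of independent quantities, uc = sqrt(u1^2 + u2^2 + u3^2).
uc = sqrt(0.941^2 + 0.458^2 + 0.055^2)
uc = sqrt(0.885481 + 0.209764 + 0.003025)
uc = 1.048

1.048


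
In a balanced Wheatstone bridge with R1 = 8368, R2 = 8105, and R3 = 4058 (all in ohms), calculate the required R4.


At balance: R1*R4 = R2*R3, so R4 = R2*R3/R1.
R4 = 8105 * 4058 / 8368
R4 = 32890090 / 8368
R4 = 3930.46 ohm

3930.46 ohm


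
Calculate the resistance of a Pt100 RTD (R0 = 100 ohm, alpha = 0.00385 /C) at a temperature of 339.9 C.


The RTD equation: Rt = R0 * (1 + alpha * T).
Rt = 100 * (1 + 0.00385 * 339.9)
Rt = 100 * (1 + 1.308615)
Rt = 100 * 2.308615
Rt = 230.861 ohm

230.861 ohm


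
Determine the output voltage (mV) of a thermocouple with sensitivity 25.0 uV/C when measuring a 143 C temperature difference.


The thermocouple output V = sensitivity * dT.
V = 25.0 uV/C * 143 C
V = 3575.0 uV
V = 3.575 mV

3.575 mV


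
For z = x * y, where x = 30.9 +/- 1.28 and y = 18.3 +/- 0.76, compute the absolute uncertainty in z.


For a product z = x*y, the relative uncertainty is:
uz/z = sqrt((ux/x)^2 + (uy/y)^2)
Relative uncertainties: ux/x = 1.28/30.9 = 0.041424
uy/y = 0.76/18.3 = 0.04153
z = 30.9 * 18.3 = 565.5
uz = 565.5 * sqrt(0.041424^2 + 0.04153^2) = 33.169

33.169


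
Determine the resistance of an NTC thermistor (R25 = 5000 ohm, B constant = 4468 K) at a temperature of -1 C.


NTC thermistor equation: Rt = R25 * exp(B * (1/T - 1/T25)).
T in Kelvin: 272.15 K, T25 = 298.15 K
1/T - 1/T25 = 1/272.15 - 1/298.15 = 0.00032043
B * (1/T - 1/T25) = 4468 * 0.00032043 = 1.4317
Rt = 5000 * exp(1.4317) = 20928.4 ohm

20928.4 ohm


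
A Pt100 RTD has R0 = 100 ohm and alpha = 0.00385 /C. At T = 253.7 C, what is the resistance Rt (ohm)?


The RTD equation: Rt = R0 * (1 + alpha * T).
Rt = 100 * (1 + 0.00385 * 253.7)
Rt = 100 * (1 + 0.976745)
Rt = 100 * 1.976745
Rt = 197.674 ohm

197.674 ohm


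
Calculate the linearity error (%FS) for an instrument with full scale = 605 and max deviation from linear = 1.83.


Linearity error = (max deviation / full scale) * 100%.
Linearity = (1.83 / 605) * 100
Linearity = 0.302 %FS

0.302 %FS


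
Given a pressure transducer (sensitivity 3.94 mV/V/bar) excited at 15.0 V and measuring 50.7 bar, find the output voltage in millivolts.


Output = sensitivity * Vex * P.
Vout = 3.94 * 15.0 * 50.7
Vout = 59.1 * 50.7
Vout = 2996.37 mV

2996.37 mV


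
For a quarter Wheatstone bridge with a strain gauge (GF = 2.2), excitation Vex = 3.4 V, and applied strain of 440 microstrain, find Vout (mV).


Quarter bridge output: Vout = (GF * epsilon * Vex) / 4.
Vout = (2.2 * 440e-6 * 3.4) / 4
Vout = 0.0032912 / 4 V
Vout = 0.0008228 V = 0.8228 mV

0.8228 mV


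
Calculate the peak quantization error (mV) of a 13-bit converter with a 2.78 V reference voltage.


The maximum quantization error is +/- LSB/2.
LSB = Vref / 2^n = 2.78 / 8192 = 0.00033936 V
Max error = LSB / 2 = 0.00033936 / 2 = 0.00016968 V
Max error = 0.1697 mV

0.1697 mV


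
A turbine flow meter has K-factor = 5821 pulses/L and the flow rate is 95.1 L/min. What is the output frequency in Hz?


Frequency = K * Q / 60 (converting L/min to L/s).
f = 5821 * 95.1 / 60
f = 553577.1 / 60
f = 9226.28 Hz

9226.28 Hz


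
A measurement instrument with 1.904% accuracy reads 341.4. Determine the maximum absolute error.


Absolute error = (accuracy% / 100) * reading.
Error = (1.904 / 100) * 341.4
Error = 0.01904 * 341.4
Error = 6.5003

6.5003


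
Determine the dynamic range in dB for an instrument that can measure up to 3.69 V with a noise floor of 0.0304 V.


Dynamic range = 20 * log10(Vmax / Vnoise).
DR = 20 * log10(3.69 / 0.0304)
DR = 20 * log10(121.38)
DR = 41.68 dB

41.68 dB


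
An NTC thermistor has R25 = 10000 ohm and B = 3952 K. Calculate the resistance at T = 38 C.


NTC thermistor equation: Rt = R25 * exp(B * (1/T - 1/T25)).
T in Kelvin: 311.15 K, T25 = 298.15 K
1/T - 1/T25 = 1/311.15 - 1/298.15 = -0.00014013
B * (1/T - 1/T25) = 3952 * -0.00014013 = -0.5538
Rt = 10000 * exp(-0.5538) = 5747.6 ohm

5747.6 ohm


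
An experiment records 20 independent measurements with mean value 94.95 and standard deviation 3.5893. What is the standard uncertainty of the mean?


The standard uncertainty for Type A evaluation is u = s / sqrt(n).
u = 3.5893 / sqrt(20)
u = 3.5893 / 4.4721
u = 0.8026

0.8026


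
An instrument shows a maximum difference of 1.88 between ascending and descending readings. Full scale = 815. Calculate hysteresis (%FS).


Hysteresis = (max difference / full scale) * 100%.
H = (1.88 / 815) * 100
H = 0.231 %FS

0.231 %FS


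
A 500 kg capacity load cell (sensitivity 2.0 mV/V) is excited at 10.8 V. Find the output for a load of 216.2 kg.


Vout = rated_output * Vex * (load / capacity).
Vout = 2.0 * 10.8 * (216.2 / 500)
Vout = 2.0 * 10.8 * 0.4324
Vout = 9.34 mV

9.34 mV


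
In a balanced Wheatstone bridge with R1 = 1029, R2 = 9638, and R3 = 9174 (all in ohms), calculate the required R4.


At balance: R1*R4 = R2*R3, so R4 = R2*R3/R1.
R4 = 9638 * 9174 / 1029
R4 = 88419012 / 1029
R4 = 85927.13 ohm

85927.13 ohm


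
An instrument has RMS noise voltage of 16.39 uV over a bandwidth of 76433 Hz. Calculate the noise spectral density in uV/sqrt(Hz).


Noise spectral density = Vrms / sqrt(BW).
NSD = 16.39 / sqrt(76433)
NSD = 16.39 / 276.4652
NSD = 0.0593 uV/sqrt(Hz)

0.0593 uV/sqrt(Hz)


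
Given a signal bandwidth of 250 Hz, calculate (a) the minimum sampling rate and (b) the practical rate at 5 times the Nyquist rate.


By Nyquist theorem, fs_min = 2 * fmax.
fs_min = 2 * 250 = 500 Hz
Practical rate = 5 * fs_min = 5 * 500 = 2500 Hz

fs_min = 500 Hz, fs_practical = 2500 Hz


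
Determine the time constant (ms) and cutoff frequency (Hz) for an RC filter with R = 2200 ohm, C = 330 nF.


Time constant: tau = R * C.
tau = 2200 * 3.30e-07 = 0.000726 s
tau = 0.726 ms
Cutoff frequency: fc = 1 / (2*pi*R*C).
fc = 1 / (2*pi*0.000726) = 219.22 Hz

tau = 0.726 ms, fc = 219.22 Hz


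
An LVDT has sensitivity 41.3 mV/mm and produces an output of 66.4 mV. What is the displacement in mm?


Displacement = Vout / sensitivity.
d = 66.4 / 41.3
d = 1.608 mm

1.608 mm


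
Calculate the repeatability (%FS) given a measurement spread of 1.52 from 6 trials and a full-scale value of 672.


Repeatability = (spread / full scale) * 100%.
R = (1.52 / 672) * 100
R = 0.226 %FS

0.226 %FS


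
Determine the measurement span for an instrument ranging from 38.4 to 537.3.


Span = upper range - lower range.
Span = 537.3 - (38.4)
Span = 498.9

498.9


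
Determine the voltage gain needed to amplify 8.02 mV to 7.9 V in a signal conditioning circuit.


Gain = Vout / Vin (converting to same units).
G = 7.9 V / 8.02 mV
G = 7900.0 mV / 8.02 mV
G = 985.04

985.04


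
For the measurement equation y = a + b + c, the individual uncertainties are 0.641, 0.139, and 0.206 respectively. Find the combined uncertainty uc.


For a sum of independent quantities, uc = sqrt(u1^2 + u2^2 + u3^2).
uc = sqrt(0.641^2 + 0.139^2 + 0.206^2)
uc = sqrt(0.410881 + 0.019321 + 0.042436)
uc = 0.6875

0.6875


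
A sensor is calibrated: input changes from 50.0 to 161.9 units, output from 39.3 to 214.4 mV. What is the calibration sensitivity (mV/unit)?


Sensitivity = (y2 - y1) / (x2 - x1).
S = (214.4 - 39.3) / (161.9 - 50.0)
S = 175.1 / 111.9
S = 1.5648 mV/unit

1.5648 mV/unit


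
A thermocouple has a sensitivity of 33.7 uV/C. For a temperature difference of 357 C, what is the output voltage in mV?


The thermocouple output V = sensitivity * dT.
V = 33.7 uV/C * 357 C
V = 12030.9 uV
V = 12.031 mV

12.031 mV


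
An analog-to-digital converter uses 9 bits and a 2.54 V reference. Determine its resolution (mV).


The resolution (LSB) of an ADC is Vref / 2^n.
LSB = 2.54 / 2^9
LSB = 2.54 / 512
LSB = 0.00496094 V = 4.9609375 mV

4.9609375 mV


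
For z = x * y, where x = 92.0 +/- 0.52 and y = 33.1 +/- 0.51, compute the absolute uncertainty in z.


For a product z = x*y, the relative uncertainty is:
uz/z = sqrt((ux/x)^2 + (uy/y)^2)
Relative uncertainties: ux/x = 0.52/92.0 = 0.005652
uy/y = 0.51/33.1 = 0.015408
z = 92.0 * 33.1 = 3045.2
uz = 3045.2 * sqrt(0.005652^2 + 0.015408^2) = 49.977

49.977


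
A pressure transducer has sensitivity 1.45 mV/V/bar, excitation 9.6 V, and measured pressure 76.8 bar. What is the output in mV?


Output = sensitivity * Vex * P.
Vout = 1.45 * 9.6 * 76.8
Vout = 13.92 * 76.8
Vout = 1069.06 mV

1069.06 mV


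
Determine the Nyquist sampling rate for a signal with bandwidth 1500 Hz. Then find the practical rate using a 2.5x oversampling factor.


By Nyquist theorem, fs_min = 2 * fmax.
fs_min = 2 * 1500 = 3000 Hz
Practical rate = 2.5 * fs_min = 2.5 * 3000 = 7500 Hz

fs_min = 3000 Hz, fs_practical = 7500 Hz


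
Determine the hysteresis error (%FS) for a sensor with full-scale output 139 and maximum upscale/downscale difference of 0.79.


Hysteresis = (max difference / full scale) * 100%.
H = (0.79 / 139) * 100
H = 0.568 %FS

0.568 %FS


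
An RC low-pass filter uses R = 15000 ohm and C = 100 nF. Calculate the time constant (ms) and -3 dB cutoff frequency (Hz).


Time constant: tau = R * C.
tau = 15000 * 1.00e-07 = 0.0015 s
tau = 1.5 ms
Cutoff frequency: fc = 1 / (2*pi*R*C).
fc = 1 / (2*pi*0.0015) = 106.1 Hz

tau = 1.5 ms, fc = 106.1 Hz


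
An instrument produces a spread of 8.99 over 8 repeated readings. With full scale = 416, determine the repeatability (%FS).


Repeatability = (spread / full scale) * 100%.
R = (8.99 / 416) * 100
R = 2.161 %FS

2.161 %FS


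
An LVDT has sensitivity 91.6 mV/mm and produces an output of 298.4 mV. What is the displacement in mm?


Displacement = Vout / sensitivity.
d = 298.4 / 91.6
d = 3.258 mm

3.258 mm


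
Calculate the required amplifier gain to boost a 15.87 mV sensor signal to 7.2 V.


Gain = Vout / Vin (converting to same units).
G = 7.2 V / 15.87 mV
G = 7200.0 mV / 15.87 mV
G = 453.69

453.69


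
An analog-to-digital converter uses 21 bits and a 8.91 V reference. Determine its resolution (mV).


The resolution (LSB) of an ADC is Vref / 2^n.
LSB = 8.91 / 2^21
LSB = 8.91 / 2097152
LSB = 4.25e-06 V = 0.00424862 mV

0.00424862 mV


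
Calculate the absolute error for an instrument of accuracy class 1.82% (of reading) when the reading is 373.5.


Absolute error = (accuracy% / 100) * reading.
Error = (1.82 / 100) * 373.5
Error = 0.0182 * 373.5
Error = 6.7977

6.7977
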